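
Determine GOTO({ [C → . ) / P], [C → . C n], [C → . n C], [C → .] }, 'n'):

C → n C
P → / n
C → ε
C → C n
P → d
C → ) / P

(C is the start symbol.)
{ [C → . ) / P], [C → . C n], [C → . n C], [C → .], [C → n . C] }

GOTO(I, 'n') = CLOSURE({ [A → αX.β] : [A → α.Xβ] ∈ I, X = 'n' })

Items with dot before 'n', with the dot advanced:
  [C → . n C] → [C → n . C]
Closure of the advanced items:
  [C → n . C] has the dot before C: add [C → . n C], [C → .], [C → . C n], [C → . ) / P]

GOTO = { [C → . ) / P], [C → . C n], [C → . n C], [C → .], [C → n . C] }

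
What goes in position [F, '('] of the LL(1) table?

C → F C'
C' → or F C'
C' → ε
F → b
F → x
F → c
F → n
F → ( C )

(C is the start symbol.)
F → ( C )

To find M[F, '('], we find productions for F where '(' is in the predict set (PREDICT(N → α) = (FIRST(α) \ {ε}) ∪ (FOLLOW(N) if α ⇒* ε)).

F → b: PREDICT = { 'b' }
F → x: PREDICT = { 'x' }
F → c: PREDICT = { 'c' }
F → n: PREDICT = { 'n' }
F → ( C ): PREDICT = { '(' }
  '(' is in predict set, so this production goes in M[F, '(']

M[F, '('] = F → ( C )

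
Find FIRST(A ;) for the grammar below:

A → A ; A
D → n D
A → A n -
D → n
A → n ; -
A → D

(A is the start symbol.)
FIRST sets of the non-terminals involved (from the grammar, by fixed-point iteration):
  FIRST(A) = { 'n' }

To compute FIRST(A ;), process the symbols left to right:
Symbol A is a non-terminal. Add FIRST(A) \ {ε} = { 'n' }
A is not nullable (ε ∉ FIRST(A)), so stop here.
FIRST(A ;) = { 'n' }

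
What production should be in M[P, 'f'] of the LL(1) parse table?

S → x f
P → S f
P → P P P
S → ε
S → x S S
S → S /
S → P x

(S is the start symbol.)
P → S f, P → P P P

To find M[P, 'f'], we find productions for P where 'f' is in the predict set (PREDICT(N → α) = (FIRST(α) \ {ε}) ∪ (FOLLOW(N) if α ⇒* ε)).

Relevant sets:
  FIRST(S) = { '/', 'f', 'x', ε }
  FIRST(P) = { '/', 'f', 'x' }

P → S f: PREDICT = { '/', 'f', 'x' }
  'f' is in predict set, so this production goes in M[P, 'f']
P → P P P: PREDICT = { '/', 'f', 'x' }
  'f' is in predict set, so this production goes in M[P, 'f']

M[P, 'f'] = P → S f, P → P P P  (a multiply-defined cell — the grammar is not LL(1))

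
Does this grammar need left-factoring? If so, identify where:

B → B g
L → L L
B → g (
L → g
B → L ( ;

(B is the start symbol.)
No, left-factoring is not needed

Left-factoring is needed when two productions for the same non-terminal
share a common prefix on the right-hand side.

Productions for B:
  B → B g
  B → g (
  B → L ( ;
Productions for L:
  L → L L
  L → g

No common prefixes found.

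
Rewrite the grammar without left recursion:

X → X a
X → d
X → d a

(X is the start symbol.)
X → d X'
X → d a X'
X' → a X'
X' → ε

X is directly left-recursive. The standard transformation for
  A → A α₁ | ... | A α_m | β₁ | ... | β_n
is
  A  → β₁ A' | ... | β_n A'
  A' → α₁ A' | ... | α_m A' | ε

X → d becomes X → d X'
X → d a becomes X → d a X'
X → X a becomes X' → a X'
Add X' → ε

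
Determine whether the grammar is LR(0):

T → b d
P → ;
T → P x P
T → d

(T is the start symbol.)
Augment with T' → T and build the canonical LR(0) collection (I0 = CLOSURE({[T' → . T]}), then GOTO on every symbol after a dot until no new states appear). It has 9 states:
  I0: { [P → . ;], [T → . P x P], [T → . b d], [T → . d], [T' → . T] }  — shift
  I1: { [P → ; .] }  — reduce
  I2: { [T → P . x P] }  — shift
  I3: { [T' → T .] }  — accept
  I4: { [T → b . d] }  — shift
  I5: { [T → d .] }  — reduce
  I6: { [T → b d .] }  — reduce
  I7: { [P → . ;], [T → P x . P] }  — shift
  I8: { [T → P x P .] }  — reduce

Every state is either a pure shift/goto state or contains exactly one complete item and nothing to shift — no conflicts. The grammar is LR(0).

Answer: Yes, the grammar is LR(0)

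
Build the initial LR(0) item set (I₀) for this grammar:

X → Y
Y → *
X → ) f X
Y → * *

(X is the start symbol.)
First, augment the grammar with X' → X
I₀ = CLOSURE({ [X' → . X] }):
  [X' → . X] has the dot before X: add [X → . Y], [X → . ) f X]
  [X → . Y] has the dot before Y: add [Y → . *], [Y → . * *]
No further items can be added.

I₀ = { [X → . ) f X], [X → . Y], [X' → . X], [Y → . * *], [Y → . *] }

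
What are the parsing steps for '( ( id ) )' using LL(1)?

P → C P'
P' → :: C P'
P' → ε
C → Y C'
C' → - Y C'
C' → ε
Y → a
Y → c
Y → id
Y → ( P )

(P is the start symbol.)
Stack is shown with the top on the left.

Stack                       Input         Action
------------------------------------------------
P $                         ( ( id ) ) $  output P → C P'
C P' $                      ( ( id ) ) $  output C → Y C'
Y C' P' $                   ( ( id ) ) $  output Y → ( P )
( P ) C' P' $               ( ( id ) ) $  match '('
P ) C' P' $                 ( id ) ) $    output P → C P'
C P' ) C' P' $              ( id ) ) $    output C → Y C'
Y C' P' ) C' P' $           ( id ) ) $    output Y → ( P )
( P ) C' P' ) C' P' $       ( id ) ) $    match '('
P ) C' P' ) C' P' $         id ) ) $      output P → C P'
C P' ) C' P' ) C' P' $      id ) ) $      output C → Y C'
Y C' P' ) C' P' ) C' P' $   id ) ) $      output Y → id
id C' P' ) C' P' ) C' P' $  id ) ) $      match 'id'
C' P' ) C' P' ) C' P' $     ) ) $         output C' → ε
P' ) C' P' ) C' P' $        ) ) $         output P' → ε
) C' P' ) C' P' $           ) ) $         match ')'
C' P' ) C' P' $             ) $           output C' → ε
P' ) C' P' $                ) $           output P' → ε
) C' P' $                   ) $           match ')'
C' P' $                     $             output C' → ε
P' $                        $             output P' → ε
$                           $             accept

The string is accepted.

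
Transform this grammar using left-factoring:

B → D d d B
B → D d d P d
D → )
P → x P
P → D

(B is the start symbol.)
B → D d d B'
B' → B
B' → P d
D → )
P → x P
P → D

Left-factoring transforms A → αβ₁ | αβ₂ into A → αA' and A' → β₁ | β₂
(α is the longest common prefix among the alternatives). Repeat until
no nonterminal has two alternatives with a common prefix.

Round 1: B has alternatives sharing prefix 'D d d'. Introduce B': B → D d d B'
  Add: B' → B
  Add: B' → P d

No remaining common prefixes — done.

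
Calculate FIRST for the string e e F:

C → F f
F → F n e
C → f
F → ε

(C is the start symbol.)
{ 'e' }

To compute FIRST(e e F), process the symbols left to right:
Symbol e is a terminal. Add 'e' and stop.
FIRST(e e F) = { 'e' }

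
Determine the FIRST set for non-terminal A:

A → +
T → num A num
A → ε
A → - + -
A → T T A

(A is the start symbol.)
To compute FIRST(A), examine every production with A on the left-hand side, reading each right-hand side left to right until a non-nullable symbol is reached.

FIRST sets of the other non-terminals involved (by the same procedure, iterated to a fixed point):
  FIRST(T) = { 'num' }

From A → +:
  - '+' is a terminal: add '+' and stop
From A → ε:
  - ε-production, so ε ∈ FIRST(A)
From A → - + -:
  - '-' is a terminal: add '-' and stop
From A → T T A:
  - T is a non-terminal: add FIRST(T) \ {ε} = { 'num' }
    T is not nullable, so stop

Collecting: FIRST(A) = { '+', '-', 'num', ε }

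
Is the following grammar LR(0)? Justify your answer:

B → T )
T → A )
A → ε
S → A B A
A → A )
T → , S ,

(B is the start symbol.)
Augment with B' → B and build the canonical LR(0) collection (I0 = CLOSURE({[B' → . B]}), then GOTO on every symbol after a dot until no new states appear). It has 13 states:
  I0: { [A → . A )], [A → .], [B → . T )], [B' → . B], [T → . , S ,], [T → . A )] }  — shift, reduce
  I1: { [A → . A )], [A → .], [S → . A B A], [T → , . S ,] }  — reduce
  I2: { [A → A . )], [T → A . )] }  — shift
  I3: { [B' → B .] }  — accept
  I4: { [B → T . )] }  — shift
  I5: { [B → T ) .] }  — reduce
  I6: { [A → A ) .], [T → A ) .] }  — 2 reduces
  I7: { [A → . A )], [A → .], [A → A . )], [B → . T )], [S → A . B A], [T → . , S ,], [T → . A )] }  — shift, reduce
  I8: { [T → , S . ,] }  — shift
  I9: { [T → , S , .] }  — reduce
  I10: { [A → A ) .] }  — reduce
  I11: { [A → . A )], [A → .], [S → A B . A] }  — reduce
  I12: { [A → A . )], [S → A B A .] }  — shift, reduce

Conflict in state I0:
  Shift-reduce conflict between [A → .] and [T → . , S ,]
So the grammar is NOT LR(0).

Answer: No. Shift-reduce conflict between [A → .] and [T → . , S ,]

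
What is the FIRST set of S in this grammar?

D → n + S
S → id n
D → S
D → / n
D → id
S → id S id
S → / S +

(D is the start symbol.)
To compute FIRST(S), examine every production with S on the left-hand side, reading each right-hand side left to right until a non-nullable symbol is reached.

From S → id n:
  - id is a terminal: add 'id' and stop
From S → id S id:
  - id is a terminal: add 'id' and stop
From S → / S +:
  - '/' is a terminal: add '/' and stop

Collecting: FIRST(S) = { '/', 'id' }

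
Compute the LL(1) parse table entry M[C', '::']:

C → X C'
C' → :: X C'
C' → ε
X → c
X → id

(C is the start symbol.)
C' → :: X C'

To find M[C', '::'], we find productions for C' where '::' is in the predict set (PREDICT(N → α) = (FIRST(α) \ {ε}) ∪ (FOLLOW(N) if α ⇒* ε)).

Relevant sets:
  FOLLOW(C') = { $ }

C' → :: X C': PREDICT = { '::' }
  '::' is in predict set, so this production goes in M[C', '::']
C' → ε: PREDICT = { $ }

M[C', '::'] = C' → :: X C'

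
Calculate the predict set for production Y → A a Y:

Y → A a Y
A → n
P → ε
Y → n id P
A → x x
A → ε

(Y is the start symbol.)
{ 'a', 'n', 'x' }

PREDICT(Y → A a Y) = (FIRST(RHS) \ {ε}) ∪ (FOLLOW(Y) if ε ∈ FIRST(RHS), i.e. RHS ⇒* ε)
FIRST(A) = { 'n', 'x', ε }
FIRST(A a Y) = { 'a', 'n', 'x' }
ε ∉ FIRST(A a Y), so FOLLOW(Y) is not added.
PREDICT(Y → A a Y) = { 'a', 'n', 'x' }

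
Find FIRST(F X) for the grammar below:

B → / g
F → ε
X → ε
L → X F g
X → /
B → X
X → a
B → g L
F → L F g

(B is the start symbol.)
FIRST sets of the non-terminals involved (from the grammar, by fixed-point iteration):
  FIRST(F) = { '/', 'a', 'g', ε }
  FIRST(X) = { '/', 'a', ε }

To compute FIRST(F X), process the symbols left to right:
Symbol F is a non-terminal. Add FIRST(F) \ {ε} = { '/', 'a', 'g' }
F is nullable (ε ∈ FIRST(F)), continue to the next symbol.
Symbol X is a non-terminal. Add FIRST(X) \ {ε} = { '/', 'a' }
X is nullable (ε ∈ FIRST(X)), continue to the next symbol.
All symbols are nullable, so ε is in the result.
FIRST(F X) = { '/', 'a', 'g', ε }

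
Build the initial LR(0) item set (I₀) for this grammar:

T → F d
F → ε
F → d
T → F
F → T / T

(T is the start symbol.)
First, augment the grammar with T' → T
I₀ = CLOSURE({ [T' → . T] }):
  [T' → . T] has the dot before T: add [T → . F d], [T → . F]
  [T → . F d] has the dot before F: add [F → .], [F → . d], [F → . T / T]
No further items can be added.

I₀ = { [F → . T / T], [F → . d], [F → .], [T → . F d], [T → . F], [T' → . T] }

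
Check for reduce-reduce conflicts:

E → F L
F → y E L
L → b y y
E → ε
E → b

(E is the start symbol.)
No reduce-reduce conflicts

A reduce-reduce conflict occurs when an LR(0) state has two complete items [A → α .] and [B → β .] — both call for a reduction, and with no lookahead the parser cannot choose between them.

Augment with E' → E and build the canonical LR(0) collection (I0 = CLOSURE({[E' → . E]}), then GOTO on every symbol after a dot until no new states appear). It has 11 states:
  I0: { [E → . F L], [E → . b], [E → .], [E' → . E], [F → . y E L] }  — shift, reduce
  I1: { [E' → E .] }  — accept
  I2: { [E → F . L], [L → . b y y] }  — shift
  I3: { [E → b .] }  — reduce
  I4: { [E → . F L], [E → . b], [E → .], [F → . y E L], [F → y . E L] }  — shift, reduce
  I5: { [F → y E . L], [L → . b y y] }  — shift
  I6: { [F → y E L .] }  — reduce
  I7: { [L → b . y y] }  — shift
  I8: { [L → b y . y] }  — shift
  I9: { [L → b y y .] }  — reduce
  I10: { [E → F L .] }  — reduce

No state contains more than one complete item.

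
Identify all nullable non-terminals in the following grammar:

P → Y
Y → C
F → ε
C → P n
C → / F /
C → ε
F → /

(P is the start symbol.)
A non-terminal is nullable if it can derive ε (the empty string): either it has an ε-production, or it has a production whose right-hand side consists entirely of nullable non-terminals.

ε-productions: F → ε, C → ε
So F, C are immediately nullable.
Y → C: every symbol on the right is nullable, so Y is nullable too.
P → Y: every symbol on the right is nullable, so P is nullable too.
Every non-terminal is now nullable.
Nullable = { 'C', 'F', 'P', 'Y' }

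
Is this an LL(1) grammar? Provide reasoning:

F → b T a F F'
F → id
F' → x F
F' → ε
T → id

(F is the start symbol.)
No. Predict set conflict for F': { 'x' }

Relevant sets:
  FOLLOW(F') = { $, 'x' }

For F:
  PREDICT(F → b T a F F') = { 'b' }
  PREDICT(F → id) = { 'id' }
For F':
  PREDICT(F' → x F) = { 'x' }
  PREDICT(F' → ε) = { $, 'x' }
T has a single production, so nothing to check there.

Conflict found: Predict set conflict for F': { 'x' }
The grammar is NOT LL(1).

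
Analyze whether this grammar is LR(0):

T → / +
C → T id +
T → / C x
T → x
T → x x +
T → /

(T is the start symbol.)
A grammar is LR(0) if no state in the canonical LR(0) collection has:
  - both a shift item (dot before a terminal) and a complete item (shift-reduce conflict), or
  - two or more complete items (reduce-reduce conflict; the accept item [T' → T .] counts as a complete item here).

Augment with T' → T and build the canonical LR(0) collection (I0 = CLOSURE({[T' → . T]}), then GOTO on every symbol after a dot until no new states appear). It has 12 states:
  I0: { [T → . / +], [T → . / C x], [T → . /], [T → . x x +], [T → . x], [T' → . T] }  — shift
  I1: { [C → . T id +], [T → . / +], [T → . / C x], [T → . /], [T → . x x +], [T → . x], [T → / . +], [T → / . C x], [T → / .] }  — shift, reduce
  I2: { [T' → T .] }  — accept
  I3: { [T → x . x +], [T → x .] }  — shift, reduce
  I4: { [T → x x . +] }  — shift
  I5: { [T → x x + .] }  — reduce
  I6: { [T → / + .] }  — reduce
  I7: { [T → / C . x] }  — shift
  I8: { [C → T . id +] }  — shift
  I9: { [C → T id . +] }  — shift
  I10: { [C → T id + .] }  — reduce
  I11: { [T → / C x .] }  — reduce

Conflict in state I1:
  Shift-reduce conflict between [T → / .] and [T → . /]
So the grammar is NOT LR(0).

Answer: No. Shift-reduce conflict between [T → / .] and [T → . /]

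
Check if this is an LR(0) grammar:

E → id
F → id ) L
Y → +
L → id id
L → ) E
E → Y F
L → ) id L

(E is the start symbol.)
Augment with E' → E and build the canonical LR(0) collection (I0 = CLOSURE({[E' → . E]}), then GOTO on every symbol after a dot until no new states appear). It has 15 states:
  I0: { [E → . Y F], [E → . id], [E' → . E], [Y → . +] }  — shift
  I1: { [Y → + .] }  — reduce
  I2: { [E' → E .] }  — accept
  I3: { [E → Y . F], [F → . id ) L] }  — shift
  I4: { [E → id .] }  — reduce
  I5: { [E → Y F .] }  — reduce
  I6: { [F → id . ) L] }  — shift
  I7: { [F → id ) . L], [L → . ) E], [L → . ) id L], [L → . id id] }  — shift
  I8: { [E → . Y F], [E → . id], [L → ) . E], [L → ) . id L], [Y → . +] }  — shift
  I9: { [F → id ) L .] }  — reduce
  I10: { [L → id . id] }  — shift
  I11: { [L → id id .] }  — reduce
  I12: { [L → ) E .] }  — reduce
  I13: { [E → id .], [L → ) id . L], [L → . ) E], [L → . ) id L], [L → . id id] }  — shift, reduce
  I14: { [L → ) id L .] }  — reduce

Conflict in state I13:
  Shift-reduce conflict between [E → id .] and [L → . ) E]
So the grammar is NOT LR(0).

Answer: No. Shift-reduce conflict between [E → id .] and [L → . ) E]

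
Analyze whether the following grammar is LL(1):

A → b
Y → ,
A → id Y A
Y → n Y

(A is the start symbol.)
Yes, the grammar is LL(1).

For A:
  PREDICT(A → b) = { 'b' }
  PREDICT(A → id Y A) = { 'id' }
For Y:
  PREDICT(Y → ',') = { ',' }
  PREDICT(Y → n Y) = { 'n' }

All predict sets are disjoint. The grammar IS LL(1).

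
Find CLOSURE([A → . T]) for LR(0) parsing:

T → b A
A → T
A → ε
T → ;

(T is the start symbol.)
{ [A → . T], [T → . ;], [T → . b A] }

To compute CLOSURE, for each item [A → α.Bβ] where B is a non-terminal, add [B → .γ] for all productions B → γ; repeat for the newly added items until nothing changes.

Start with: [A → . T]
  [A → . T] has the dot before T: add [T → . b A], [T → . ;]
No further items can be added.

CLOSURE = { [A → . T], [T → . ;], [T → . b A] }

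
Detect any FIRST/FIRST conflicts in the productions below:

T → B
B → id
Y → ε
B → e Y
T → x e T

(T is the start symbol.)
No FIRST/FIRST conflicts.

FIRST sets of the non-terminals at (or reachable through a nullable prefix from) the front of some alternative:
  FIRST(B) = { 'e', 'id' }

Productions for T:
  T → B: FIRST = { 'e', 'id' }
  T → x e T: FIRST = { 'x' }
Productions for B:
  B → id: FIRST = { 'id' }
  B → e Y: FIRST = { 'e' }
Y has only one production, so no FIRST/FIRST conflict is possible there.

All alternatives of each non-terminal have pairwise disjoint FIRST sets.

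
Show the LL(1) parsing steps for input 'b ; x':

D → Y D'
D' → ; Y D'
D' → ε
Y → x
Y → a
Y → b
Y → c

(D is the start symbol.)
LL(1) parsing maintains a stack (initially the start symbol over $) and the input. At each step: if the stack top is a terminal, match it against the current input token; if it is a non-terminal N, replace it with the RHS of M[N, lookahead] (the unique production whose predict set contains the lookahead).

Stack is shown with the top on the left.

Stack     Input    Action
-------------------------
D $       b ; x $  output D → Y D'
Y D' $    b ; x $  output Y → b
b D' $    b ; x $  match 'b'
D' $      ; x $    output D' → ; Y D'
; Y D' $  ; x $    match ';'
Y D' $    x $      output Y → x
x D' $    x $      match 'x'
D' $      $        output D' → ε
$         $        accept

The string is accepted.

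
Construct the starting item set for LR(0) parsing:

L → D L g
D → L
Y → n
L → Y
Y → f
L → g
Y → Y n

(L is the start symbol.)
First, augment the grammar with L' → L
I₀ = CLOSURE({ [L' → . L] }):
  [L' → . L] has the dot before L: add [L → . D L g], [L → . Y], [L → . g]
  [L → . D L g] has the dot before D: add [D → . L]
  [L → . Y] has the dot before Y: add [Y → . n], [Y → . f], [Y → . Y n]
No further items can be added.

I₀ = { [D → . L], [L → . D L g], [L → . Y], [L → . g], [L' → . L], [Y → . Y n], [Y → . f], [Y → . n] }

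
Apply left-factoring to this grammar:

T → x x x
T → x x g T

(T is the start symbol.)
Left-factoring transforms A → αβ₁ | αβ₂ into A → αA' and A' → β₁ | β₂
(α is the longest common prefix among the alternatives). Repeat until
no nonterminal has two alternatives with a common prefix.

Round 1: T has alternatives sharing prefix 'x x'. Introduce T': T → x x T'
  Add: T' → x
  Add: T' → g T

No remaining common prefixes — done.

Resulting grammar:
T → x x T'
T' → x
T' → g T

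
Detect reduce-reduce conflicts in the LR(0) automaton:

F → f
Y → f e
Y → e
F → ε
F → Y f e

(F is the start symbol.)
No reduce-reduce conflicts

A reduce-reduce conflict occurs when an LR(0) state has two complete items [A → α .] and [B → β .] — both call for a reduction, and with no lookahead the parser cannot choose between them.

Augment with F' → F and build the canonical LR(0) collection (I0 = CLOSURE({[F' → . F]}), then GOTO on every symbol after a dot until no new states appear). It has 8 states:
  I0: { [F → . Y f e], [F → . f], [F → .], [F' → . F], [Y → . e], [Y → . f e] }  — shift, reduce
  I1: { [F' → F .] }  — accept
  I2: { [F → Y . f e] }  — shift
  I3: { [Y → e .] }  — reduce
  I4: { [F → f .], [Y → f . e] }  — shift, reduce
  I5: { [Y → f e .] }  — reduce
  I6: { [F → Y f . e] }  — shift
  I7: { [F → Y f e .] }  — reduce

No state contains more than one complete item.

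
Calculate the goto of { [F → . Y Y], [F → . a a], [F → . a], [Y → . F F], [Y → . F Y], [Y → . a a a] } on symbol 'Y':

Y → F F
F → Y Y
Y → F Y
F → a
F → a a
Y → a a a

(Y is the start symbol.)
{ [F → . Y Y], [F → . a a], [F → . a], [F → Y . Y], [Y → . F F], [Y → . F Y], [Y → . a a a] }

GOTO(I, 'Y') = CLOSURE({ [A → αX.β] : [A → α.Xβ] ∈ I, X = 'Y' })

Items with dot before 'Y', with the dot advanced:
  [F → . Y Y] → [F → Y . Y]
Closure of the advanced items:
  [F → Y . Y] has the dot before Y: add [Y → . F F], [Y → . F Y], [Y → . a a a]
  [Y → . F F] has the dot before F: add [F → . Y Y], [F → . a], [F → . a a]

GOTO = { [F → . Y Y], [F → . a a], [F → . a], [F → Y . Y], [Y → . F F], [Y → . F Y], [Y → . a a a] }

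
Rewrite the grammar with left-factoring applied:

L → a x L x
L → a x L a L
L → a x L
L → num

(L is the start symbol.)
L → a x L L'
L' → x
L' → a L
L' → ε
L → num

Left-factoring transforms A → αβ₁ | αβ₂ into A → αA' and A' → β₁ | β₂
(α is the longest common prefix among the alternatives). Repeat until
no nonterminal has two alternatives with a common prefix.

Round 1: L has alternatives sharing prefix 'a x L'. Introduce L': L → a x L L'
  Add: L' → x
  Add: L' → a L
  Add: L' → ε

No remaining common prefixes — done.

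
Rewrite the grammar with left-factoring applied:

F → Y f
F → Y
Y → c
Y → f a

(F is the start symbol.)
Left-factoring transforms A → αβ₁ | αβ₂ into A → αA' and A' → β₁ | β₂
(α is the longest common prefix among the alternatives). Repeat until
no nonterminal has two alternatives with a common prefix.

Round 1: F has alternatives sharing prefix 'Y'. Introduce F': F → Y F'
  Add: F' → f
  Add: F' → ε

No remaining common prefixes — done.

Resulting grammar:
F → Y F'
F' → f
F' → ε
Y → c
Y → f a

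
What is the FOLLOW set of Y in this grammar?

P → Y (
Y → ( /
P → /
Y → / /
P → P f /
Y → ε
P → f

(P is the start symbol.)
{ '(' }

To compute FOLLOW(Y), find every occurrence of Y on a right-hand side N → α Y β: add FIRST(β) \ {ε}, and if β is empty or nullable also add FOLLOW(N). Iterate to a fixed point.

In P → Y (: Y is followed by '(', add FIRST('(') \ {ε} = { '(' }

Taking the union: FOLLOW(Y) = { '(' }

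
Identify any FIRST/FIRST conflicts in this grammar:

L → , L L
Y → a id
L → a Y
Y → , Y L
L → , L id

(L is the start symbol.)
Productions for L:
  L → , L L: FIRST = { ',' }
  L → a Y: FIRST = { 'a' }
  L → , L id: FIRST = { ',' }
Productions for Y:
  Y → a id: FIRST = { 'a' }
  Y → , Y L: FIRST = { ',' }

Conflict for L: L → , L L and L → , L id
  Overlap: { ',' }

Answer: Yes. L → ',' L L / L → ',' L id on { ',' }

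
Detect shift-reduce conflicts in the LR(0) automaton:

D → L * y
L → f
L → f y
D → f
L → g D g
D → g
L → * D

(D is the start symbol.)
A shift-reduce conflict occurs when an LR(0) state has both:
  - a complete (reduce) item [A → α .] (dot at the end), and
  - a shift item [B → β . c γ] (dot before a terminal).

Augment with D' → D and build the canonical LR(0) collection (I0 = CLOSURE({[D' → . D]}), then GOTO on every symbol after a dot until no new states appear). It has 12 states:
  I0: { [D → . L * y], [D → . f], [D → . g], [D' → . D], [L → . * D], [L → . f y], [L → . f], [L → . g D g] }  — shift
  I1: { [D → . L * y], [D → . f], [D → . g], [L → * . D], [L → . * D], [L → . f y], [L → . f], [L → . g D g] }  — shift
  I2: { [D' → D .] }  — accept
  I3: { [D → L . * y] }  — shift
  I4: { [D → f .], [L → f . y], [L → f .] }  — shift, 2 reduces
  I5: { [D → . L * y], [D → . f], [D → . g], [D → g .], [L → . * D], [L → . f y], [L → . f], [L → . g D g], [L → g . D g] }  — shift, reduce
  I6: { [L → g D . g] }  — shift
  I7: { [L → g D g .] }  — reduce
  I8: { [L → f y .] }  — reduce
  I9: { [D → L * . y] }  — shift
  I10: { [D → L * y .] }  — reduce
  I11: { [L → * D .] }  — reduce

I4 contains reduce items [D → f .], [L → f .] and shift item [L → f . y] — shift-reduce conflict.
I5 contains reduce item [D → g .] and shift items [D → . f], [D → . g], [L → . * D], [L → . f], [L → . f y], [L → . g D g] — shift-reduce conflict.

Answer: Yes — I4: [D → f .] vs [L → f . y]; I5: [D → g .] vs [D → . f]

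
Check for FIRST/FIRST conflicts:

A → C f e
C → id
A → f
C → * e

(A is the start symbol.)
FIRST sets of the non-terminals at (or reachable through a nullable prefix from) the front of some alternative:
  FIRST(C) = { '*', 'id' }

Productions for A:
  A → C f e: FIRST = { '*', 'id' }
  A → f: FIRST = { 'f' }
Productions for C:
  C → id: FIRST = { 'id' }
  C → * e: FIRST = { '*' }

All alternatives of each non-terminal have pairwise disjoint FIRST sets.

Answer: No FIRST/FIRST conflicts.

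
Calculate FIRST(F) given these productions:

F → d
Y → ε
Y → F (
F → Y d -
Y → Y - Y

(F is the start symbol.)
To compute FIRST(F), examine every production with F on the left-hand side, reading each right-hand side left to right until a non-nullable symbol is reached.

FIRST sets of the other non-terminals involved (by the same procedure, iterated to a fixed point):
  FIRST(Y) = { '-', 'd', ε }

From F → d:
  - d is a terminal: add 'd' and stop
From F → Y d -:
  - Y is a non-terminal: add FIRST(Y) \ {ε} = { '-', 'd' }
    Y is nullable, so continue to the next symbol
  - d is a terminal: add 'd' and stop

Collecting: FIRST(F) = { '-', 'd' }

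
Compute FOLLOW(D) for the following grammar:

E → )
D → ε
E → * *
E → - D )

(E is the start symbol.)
{ ')' }

To compute FOLLOW(D), find every occurrence of D on a right-hand side N → α D β: add FIRST(β) \ {ε}, and if β is empty or nullable also add FOLLOW(N). Iterate to a fixed point.

In E → - D ): D is followed by ')', add FIRST(')') \ {ε} = { ')' }

Taking the union: FOLLOW(D) = { ')' }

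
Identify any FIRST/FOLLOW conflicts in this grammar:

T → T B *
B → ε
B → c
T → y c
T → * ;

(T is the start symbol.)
No FIRST/FOLLOW conflicts.

A FIRST/FOLLOW conflict occurs when a non-terminal N has a nullable alternative N → β (β ⇒* ε) and another alternative N → α with FIRST(α) ∩ FOLLOW(N) ≠ ∅: on such a lookahead the parser cannot decide between expanding α and letting N vanish via β.

Nullable non-terminals: B.

B: nullable alternative(s) B → ε; FOLLOW(B) = { '*' }
  B → ε: FIRST \ {ε} = { } — this is the only nullable alternative, skip
  B → c: FIRST \ {ε} = { 'c' } — disjoint from FOLLOW(B)

T has no nullable alternative, so no FIRST/FOLLOW check is needed there.

No FIRST/FOLLOW conflicts found.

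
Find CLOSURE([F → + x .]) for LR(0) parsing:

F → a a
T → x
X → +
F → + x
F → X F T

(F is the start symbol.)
To compute CLOSURE, for each item [A → α.Bβ] where B is a non-terminal, add [B → .γ] for all productions B → γ; repeat for the newly added items until nothing changes.

Start with: [F → + x .]
The dot is at the end, so nothing is added.

CLOSURE = { [F → + x .] }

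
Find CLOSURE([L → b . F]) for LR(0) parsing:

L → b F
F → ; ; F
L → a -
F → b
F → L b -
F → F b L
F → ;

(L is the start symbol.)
To compute CLOSURE, for each item [A → α.Bβ] where B is a non-terminal, add [B → .γ] for all productions B → γ; repeat for the newly added items until nothing changes.

Start with: [L → b . F]
  [L → b . F] has the dot before F: add [F → . ; ; F], [F → . b], [F → . L b -], [F → . F b L], [F → . ;]
  [F → . L b -] has the dot before L: add [L → . b F], [L → . a -]
No further items can be added.

CLOSURE = { [F → . ; ; F], [F → . ;], [F → . F b L], [F → . L b -], [F → . b], [L → . a -], [L → . b F], [L → b . F] }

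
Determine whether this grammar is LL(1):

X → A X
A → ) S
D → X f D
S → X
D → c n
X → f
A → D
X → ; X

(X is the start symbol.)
Relevant sets:
  FIRST(A) = { ')', ';', 'c', 'f' }
  FIRST(D) = { ')', ';', 'c', 'f' }
  FIRST(X) = { ')', ';', 'c', 'f' }

For X:
  PREDICT(X → A X) = { ')', ';', 'c', 'f' }
  PREDICT(X → f) = { 'f' }
  PREDICT(X → ';' X) = { ';' }
For A:
  PREDICT(A → ')' S) = { ')' }
  PREDICT(A → D) = { ')', ';', 'c', 'f' }
For D:
  PREDICT(D → X f D) = { ')', ';', 'c', 'f' }
  PREDICT(D → c n) = { 'c' }
S has a single production, so nothing to check there.

Conflict found: Predict set conflict for X: { 'f' }
The grammar is NOT LL(1).

Answer: No. Predict set conflict for X: { 'f' }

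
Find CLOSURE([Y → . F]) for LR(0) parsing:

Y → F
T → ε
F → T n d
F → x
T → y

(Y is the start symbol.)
{ [F → . T n d], [F → . x], [T → . y], [T → .], [Y → . F] }

Start with: [Y → . F]
  [Y → . F] has the dot before F: add [F → . T n d], [F → . x]
  [F → . T n d] has the dot before T: add [T → .], [T → . y]
No further items can be added.

CLOSURE = { [F → . T n d], [F → . x], [T → . y], [T → .], [Y → . F] }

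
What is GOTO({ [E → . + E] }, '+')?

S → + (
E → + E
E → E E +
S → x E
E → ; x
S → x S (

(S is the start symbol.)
{ [E → + . E], [E → . + E], [E → . ; x], [E → . E E +] }

GOTO(I, '+') = CLOSURE({ [A → αX.β] : [A → α.Xβ] ∈ I, X = '+' })

Items with dot before '+', with the dot advanced:
  [E → . + E] → [E → + . E]
Closure of the advanced items:
  [E → + . E] has the dot before E: add [E → . + E], [E → . E E +], [E → . ; x]

GOTO = { [E → + . E], [E → . + E], [E → . ; x], [E → . E E +] }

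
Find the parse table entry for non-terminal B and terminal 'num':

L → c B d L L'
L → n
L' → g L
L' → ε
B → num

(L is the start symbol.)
B → num

To find M[B, 'num'], we find productions for B where 'num' is in the predict set (PREDICT(N → α) = (FIRST(α) \ {ε}) ∪ (FOLLOW(N) if α ⇒* ε)).

B → num: PREDICT = { 'num' }
  'num' is in predict set, so this production goes in M[B, 'num']

M[B, 'num'] = B → num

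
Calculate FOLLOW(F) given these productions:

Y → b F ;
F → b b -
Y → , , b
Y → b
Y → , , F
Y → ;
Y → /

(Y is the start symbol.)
In Y → b F ;: F is followed by ';', add FIRST(';') \ {ε} = { ';' }
In Y → , , F: F is at the end, add FOLLOW(Y)

The FOLLOW sets referred to above (computed the same way, to a fixed point):
  FOLLOW(Y) = { $ }

Taking the union: FOLLOW(F) = { $, ';' }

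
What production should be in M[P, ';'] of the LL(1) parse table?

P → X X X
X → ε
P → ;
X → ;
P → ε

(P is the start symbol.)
To find M[P, ';'], we find productions for P where ';' is in the predict set (PREDICT(N → α) = (FIRST(α) \ {ε}) ∪ (FOLLOW(N) if α ⇒* ε)).

Relevant sets:
  FIRST(X) = { ';', ε }
  FOLLOW(P) = { $ }

P → X X X: PREDICT = { $, ';' }
  ';' is in predict set, so this production goes in M[P, ';']
P → ;: PREDICT = { ';' }
  ';' is in predict set, so this production goes in M[P, ';']
P → ε: PREDICT = { $ }

M[P, ';'] = P → X X X, P → ;  (a multiply-defined cell — the grammar is not LL(1))

Answer: P → X X X, P → ;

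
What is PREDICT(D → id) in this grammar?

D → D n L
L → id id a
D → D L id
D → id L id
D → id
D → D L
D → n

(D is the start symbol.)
{ 'id' }

PREDICT(D → id) = (FIRST(RHS) \ {ε}) ∪ (FOLLOW(D) if ε ∈ FIRST(RHS), i.e. RHS ⇒* ε)
FIRST(id) = { 'id' }
ε ∉ FIRST(id), so FOLLOW(D) is not added.
PREDICT(D → id) = { 'id' }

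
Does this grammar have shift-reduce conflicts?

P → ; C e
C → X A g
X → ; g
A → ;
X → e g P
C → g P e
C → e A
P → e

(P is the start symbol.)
A shift-reduce conflict occurs when an LR(0) state has both:
  - a complete (reduce) item [A → α .] (dot at the end), and
  - a shift item [B → β . c γ] (dot before a terminal).

Augment with P' → P and build the canonical LR(0) collection (I0 = CLOSURE({[P' → . P]}), then GOTO on every symbol after a dot until no new states appear). It has 19 states:
  I0: { [P → . ; C e], [P → . e], [P' → . P] }  — shift
  I1: { [C → . X A g], [C → . e A], [C → . g P e], [P → ; . C e], [X → . ; g], [X → . e g P] }  — shift
  I2: { [P' → P .] }  — accept
  I3: { [P → e .] }  — reduce
  I4: { [X → ; . g] }  — shift
  I5: { [P → ; C . e] }  — shift
  I6: { [A → . ;], [C → X . A g] }  — shift
  I7: { [A → . ;], [C → e . A], [X → e . g P] }  — shift
  I8: { [C → g . P e], [P → . ; C e], [P → . e] }  — shift
  I9: { [C → g P . e] }  — shift
  I10: { [C → g P e .] }  — reduce
  I11: { [A → ; .] }  — reduce
  I12: { [C → e A .] }  — reduce
  I13: { [P → . ; C e], [P → . e], [X → e g . P] }  — shift
  I14: { [X → e g P .] }  — reduce
  I15: { [C → X A . g] }  — shift
  I16: { [C → X A g .] }  — reduce
  I17: { [P → ; C e .] }  — reduce
  I18: { [X → ; g .] }  — reduce

No state contains both a complete item and a shift item.

Answer: No shift-reduce conflicts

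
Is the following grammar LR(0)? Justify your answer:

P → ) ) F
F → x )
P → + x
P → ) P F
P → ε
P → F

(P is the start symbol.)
Augment with P' → P and build the canonical LR(0) collection (I0 = CLOSURE({[P' → . P]}), then GOTO on every symbol after a dot until no new states appear). It has 12 states:
  I0: { [F → . x )], [P → . ) ) F], [P → . ) P F], [P → . + x], [P → . F], [P → .], [P' → . P] }  — shift, reduce
  I1: { [F → . x )], [P → ) . ) F], [P → ) . P F], [P → . ) ) F], [P → . ) P F], [P → . + x], [P → . F], [P → .] }  — shift, reduce
  I2: { [P → + . x] }  — shift
  I3: { [P → F .] }  — reduce
  I4: { [P' → P .] }  — accept
  I5: { [F → x . )] }  — shift
  I6: { [F → x ) .] }  — reduce
  I7: { [P → + x .] }  — reduce
  I8: { [F → . x )], [P → ) ) . F], [P → ) . ) F], [P → ) . P F], [P → . ) ) F], [P → . ) P F], [P → . + x], [P → . F], [P → .] }  — shift, reduce
  I9: { [F → . x )], [P → ) P . F] }  — shift
  I10: { [P → ) P F .] }  — reduce
  I11: { [P → ) ) F .], [P → F .] }  — 2 reduces

Conflict in state I0:
  Shift-reduce conflict between [P → .] and [F → . x )]
So the grammar is NOT LR(0).

Answer: No. Shift-reduce conflict between [P → .] and [F → . x )]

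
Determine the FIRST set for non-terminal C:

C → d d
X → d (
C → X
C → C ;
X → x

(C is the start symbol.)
{ 'd', 'x' }

FIRST sets of the other non-terminals involved (by the same procedure, iterated to a fixed point):
  FIRST(X) = { 'd', 'x' }

From C → d d:
  - d is a terminal: add 'd' and stop
From C → X:
  - X is a non-terminal: add FIRST(X) \ {ε} = { 'd', 'x' }
    X is not nullable, so stop
From C → C ;:
  - C is the symbol being defined: contributes nothing new
    C is not nullable, so stop

Collecting: FIRST(C) = { 'd', 'x' }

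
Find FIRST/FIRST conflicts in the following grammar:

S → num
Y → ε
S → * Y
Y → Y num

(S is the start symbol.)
No FIRST/FIRST conflicts.

FIRST sets of the non-terminals at (or reachable through a nullable prefix from) the front of some alternative:
  FIRST(Y) = { 'num', ε }

Productions for S:
  S → num: FIRST = { 'num' }
  S → * Y: FIRST = { '*' }
Productions for Y:
  Y → ε: FIRST = { ε }
  Y → Y num: FIRST = { 'num' }

All alternatives of each non-terminal have pairwise disjoint FIRST sets.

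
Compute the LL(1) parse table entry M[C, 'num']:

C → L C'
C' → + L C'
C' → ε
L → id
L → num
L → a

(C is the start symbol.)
C → L C'

To find M[C, 'num'], we find productions for C where 'num' is in the predict set (PREDICT(N → α) = (FIRST(α) \ {ε}) ∪ (FOLLOW(N) if α ⇒* ε)).

Relevant sets:
  FIRST(L) = { 'a', 'id', 'num' }

C → L C': PREDICT = { 'a', 'id', 'num' }
  'num' is in predict set, so this production goes in M[C, 'num']

M[C, 'num'] = C → L C'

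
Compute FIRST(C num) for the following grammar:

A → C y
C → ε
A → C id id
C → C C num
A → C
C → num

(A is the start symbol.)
{ 'num' }

FIRST sets of the non-terminals involved (from the grammar, by fixed-point iteration):
  FIRST(C) = { 'num', ε }

To compute FIRST(C num), process the symbols left to right:
Symbol C is a non-terminal. Add FIRST(C) \ {ε} = { 'num' }
C is nullable (ε ∈ FIRST(C)), continue to the next symbol.
Symbol num is a terminal. Add 'num' and stop.
FIRST(C num) = { 'num' }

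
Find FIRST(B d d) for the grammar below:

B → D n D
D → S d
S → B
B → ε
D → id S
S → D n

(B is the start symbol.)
{ 'd', 'id' }

FIRST sets of the non-terminals involved (from the grammar, by fixed-point iteration):
  FIRST(B) = { 'd', 'id', ε }

To compute FIRST(B d d), process the symbols left to right:
Symbol B is a non-terminal. Add FIRST(B) \ {ε} = { 'd', 'id' }
B is nullable (ε ∈ FIRST(B)), continue to the next symbol.
Symbol d is a terminal. Add 'd' and stop.
FIRST(B d d) = { 'd', 'id' }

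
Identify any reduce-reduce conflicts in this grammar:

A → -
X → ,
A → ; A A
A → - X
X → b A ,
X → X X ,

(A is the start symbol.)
Augment with A' → A and build the canonical LR(0) collection (I0 = CLOSURE({[A' → . A]}), then GOTO on every symbol after a dot until no new states appear). It has 13 states:
  I0: { [A → . - X], [A → . -], [A → . ; A A], [A' → . A] }  — shift
  I1: { [A → - . X], [A → - .], [X → . ,], [X → . X X ,], [X → . b A ,] }  — shift, reduce
  I2: { [A → . - X], [A → . -], [A → . ; A A], [A → ; . A A] }  — shift
  I3: { [A' → A .] }  — accept
  I4: { [A → . - X], [A → . -], [A → . ; A A], [A → ; A . A] }  — shift
  I5: { [A → ; A A .] }  — reduce
  I6: { [X → , .] }  — reduce
  I7: { [A → - X .], [X → . ,], [X → . X X ,], [X → . b A ,], [X → X . X ,] }  — shift, reduce
  I8: { [A → . - X], [A → . -], [A → . ; A A], [X → b . A ,] }  — shift
  I9: { [X → b A . ,] }  — shift
  I10: { [X → b A , .] }  — reduce
  I11: { [X → . ,], [X → . X X ,], [X → . b A ,], [X → X . X ,], [X → X X . ,] }  — shift
  I12: { [X → , .], [X → X X , .] }  — 2 reduces

I12 contains complete items [X → , .], [X → X X , .] — reduce-reduce conflict.

Answer: Yes — I12: [X → , .] vs [X → X X , .]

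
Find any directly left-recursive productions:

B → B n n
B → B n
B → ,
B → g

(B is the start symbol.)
Direct left recursion occurs when N → N α for some non-terminal N (the right-hand side begins with the left-hand side itself).

B → B n n: LEFT RECURSIVE (starts with B)
B → B n: LEFT RECURSIVE (starts with B)
B → ,: starts with ','
B → g: starts with g

The grammar has direct left recursion on: B.

Answer: Yes, B is left-recursive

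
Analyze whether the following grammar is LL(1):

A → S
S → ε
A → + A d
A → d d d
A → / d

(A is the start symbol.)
No. Predict set conflict for A: { 'd' }

A grammar is LL(1) if for each non-terminal N with multiple productions, the predict sets of those productions are pairwise disjoint, where PREDICT(N → α) = (FIRST(α) \ {ε}) ∪ (FOLLOW(N) if α ⇒* ε).

Relevant sets:
  FIRST(S) = { ε }
  FOLLOW(A) = { $, 'd' }

For A:
  PREDICT(A → S) = { $, 'd' }
  PREDICT(A → '+' A d) = { '+' }
  PREDICT(A → d d d) = { 'd' }
  PREDICT(A → '/' d) = { '/' }
S has a single production, so nothing to check there.

Conflict found: Predict set conflict for A: { 'd' }
The grammar is NOT LL(1).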